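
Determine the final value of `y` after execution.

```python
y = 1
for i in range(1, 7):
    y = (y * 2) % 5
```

Let's trace through this code step by step.

Initialize: y = 1
Entering loop: for i in range(1, 7):

After execution: y = 4
4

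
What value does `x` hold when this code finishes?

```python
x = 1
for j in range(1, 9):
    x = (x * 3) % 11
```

Let's trace through this code step by step.

Initialize: x = 1
Entering loop: for j in range(1, 9):

After execution: x = 5
5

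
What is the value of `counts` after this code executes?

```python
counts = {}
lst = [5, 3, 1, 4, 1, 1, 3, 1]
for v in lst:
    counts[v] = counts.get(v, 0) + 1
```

Let's trace through this code step by step.

Initialize: counts = {}
Initialize: lst = [5, 3, 1, 4, 1, 1, 3, 1]
Entering loop: for v in lst:

After execution: counts = {5: 1, 3: 2, 1: 4, 4: 1}
{5: 1, 3: 2, 1: 4, 4: 1}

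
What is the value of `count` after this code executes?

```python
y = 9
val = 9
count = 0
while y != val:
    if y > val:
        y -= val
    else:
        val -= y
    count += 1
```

Let's trace through this code step by step.

Initialize: y = 9
Initialize: val = 9
Initialize: count = 0
Entering loop: while y != val:

After execution: count = 0
0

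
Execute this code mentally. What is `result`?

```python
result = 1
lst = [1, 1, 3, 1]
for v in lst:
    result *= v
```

Let's trace through this code step by step.

Initialize: result = 1
Initialize: lst = [1, 1, 3, 1]
Entering loop: for v in lst:

After execution: result = 3
3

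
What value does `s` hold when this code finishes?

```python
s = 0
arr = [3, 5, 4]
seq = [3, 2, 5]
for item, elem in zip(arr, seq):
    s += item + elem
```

Let's trace through this code step by step.

Initialize: s = 0
Initialize: arr = [3, 5, 4]
Initialize: seq = [3, 2, 5]
Entering loop: for item, elem in zip(arr, seq):

After execution: s = 22
22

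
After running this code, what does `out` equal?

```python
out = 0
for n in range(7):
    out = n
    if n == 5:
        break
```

Let's trace through this code step by step.

Initialize: out = 0
Entering loop: for n in range(7):

After execution: out = 5
5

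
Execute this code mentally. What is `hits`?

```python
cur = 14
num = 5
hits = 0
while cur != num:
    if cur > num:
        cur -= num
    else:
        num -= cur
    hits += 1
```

Let's trace through this code step by step.

Initialize: cur = 14
Initialize: num = 5
Initialize: hits = 0
Entering loop: while cur != num:

After execution: hits = 6
6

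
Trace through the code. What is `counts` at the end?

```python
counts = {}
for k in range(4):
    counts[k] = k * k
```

Let's trace through this code step by step.

Initialize: counts = {}
Entering loop: for k in range(4):

After execution: counts = {0: 0, 1: 1, 2: 4, 3: 9}
{0: 0, 1: 1, 2: 4, 3: 9}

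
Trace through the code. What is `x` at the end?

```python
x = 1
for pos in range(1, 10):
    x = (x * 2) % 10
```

Let's trace through this code step by step.

Initialize: x = 1
Entering loop: for pos in range(1, 10):

After execution: x = 2
2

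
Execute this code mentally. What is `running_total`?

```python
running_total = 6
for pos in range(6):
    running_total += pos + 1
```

Let's trace through this code step by step.

Initialize: running_total = 6
Entering loop: for pos in range(6):

After execution: running_total = 27
27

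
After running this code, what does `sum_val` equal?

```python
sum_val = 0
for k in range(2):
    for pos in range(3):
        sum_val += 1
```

Let's trace through this code step by step.

Initialize: sum_val = 0
Entering loop: for k in range(2):

After execution: sum_val = 6
6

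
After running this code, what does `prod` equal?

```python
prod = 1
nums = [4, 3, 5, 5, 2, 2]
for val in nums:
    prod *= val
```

Let's trace through this code step by step.

Initialize: prod = 1
Initialize: nums = [4, 3, 5, 5, 2, 2]
Entering loop: for val in nums:

After execution: prod = 1200
1200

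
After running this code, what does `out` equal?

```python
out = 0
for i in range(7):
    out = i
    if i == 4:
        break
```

Let's trace through this code step by step.

Initialize: out = 0
Entering loop: for i in range(7):

After execution: out = 4
4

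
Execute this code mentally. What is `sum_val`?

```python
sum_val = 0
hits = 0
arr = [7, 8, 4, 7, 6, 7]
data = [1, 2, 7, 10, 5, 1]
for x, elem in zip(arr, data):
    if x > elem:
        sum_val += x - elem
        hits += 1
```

Let's trace through this code step by step.

Initialize: sum_val = 0
Initialize: hits = 0
Initialize: arr = [7, 8, 4, 7, 6, 7]
Initialize: data = [1, 2, 7, 10, 5, 1]
Entering loop: for x, elem in zip(arr, data):

After execution: sum_val = 19
19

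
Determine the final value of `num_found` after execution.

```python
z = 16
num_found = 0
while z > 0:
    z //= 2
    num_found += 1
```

Let's trace through this code step by step.

Initialize: z = 16
Initialize: num_found = 0
Entering loop: while z > 0:

After execution: num_found = 5
5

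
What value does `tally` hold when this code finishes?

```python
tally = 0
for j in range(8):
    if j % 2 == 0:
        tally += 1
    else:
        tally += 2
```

Let's trace through this code step by step.

Initialize: tally = 0
Entering loop: for j in range(8):

After execution: tally = 12
12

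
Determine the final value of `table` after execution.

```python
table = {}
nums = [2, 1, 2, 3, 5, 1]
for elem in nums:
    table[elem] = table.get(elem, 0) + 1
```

Let's trace through this code step by step.

Initialize: table = {}
Initialize: nums = [2, 1, 2, 3, 5, 1]
Entering loop: for elem in nums:

After execution: table = {2: 2, 1: 2, 3: 1, 5: 1}
{2: 2, 1: 2, 3: 1, 5: 1}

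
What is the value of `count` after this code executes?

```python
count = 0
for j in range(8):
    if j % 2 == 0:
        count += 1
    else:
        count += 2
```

Let's trace through this code step by step.

Initialize: count = 0
Entering loop: for j in range(8):

After execution: count = 12
12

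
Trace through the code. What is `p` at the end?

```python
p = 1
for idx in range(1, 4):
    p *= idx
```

Let's trace through this code step by step.

Initialize: p = 1
Entering loop: for idx in range(1, 4):

After execution: p = 6
6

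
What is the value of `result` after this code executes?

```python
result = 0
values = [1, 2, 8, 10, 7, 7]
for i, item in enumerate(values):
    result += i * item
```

Let's trace through this code step by step.

Initialize: result = 0
Initialize: values = [1, 2, 8, 10, 7, 7]
Entering loop: for i, item in enumerate(values):

After execution: result = 111
111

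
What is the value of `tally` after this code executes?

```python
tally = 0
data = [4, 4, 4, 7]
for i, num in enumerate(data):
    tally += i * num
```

Let's trace through this code step by step.

Initialize: tally = 0
Initialize: data = [4, 4, 4, 7]
Entering loop: for i, num in enumerate(data):

After execution: tally = 33
33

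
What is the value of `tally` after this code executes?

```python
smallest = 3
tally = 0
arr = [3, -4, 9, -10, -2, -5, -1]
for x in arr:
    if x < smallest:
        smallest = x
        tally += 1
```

Let's trace through this code step by step.

Initialize: smallest = 3
Initialize: tally = 0
Initialize: arr = [3, -4, 9, -10, -2, -5, -1]
Entering loop: for x in arr:

After execution: tally = 2
2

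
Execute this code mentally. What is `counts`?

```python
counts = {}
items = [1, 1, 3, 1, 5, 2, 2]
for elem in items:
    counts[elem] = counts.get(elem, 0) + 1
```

Let's trace through this code step by step.

Initialize: counts = {}
Initialize: items = [1, 1, 3, 1, 5, 2, 2]
Entering loop: for elem in items:

After execution: counts = {1: 3, 3: 1, 5: 1, 2: 2}
{1: 3, 3: 1, 5: 1, 2: 2}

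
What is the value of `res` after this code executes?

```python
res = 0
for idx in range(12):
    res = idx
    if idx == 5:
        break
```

Let's trace through this code step by step.

Initialize: res = 0
Entering loop: for idx in range(12):

After execution: res = 5
5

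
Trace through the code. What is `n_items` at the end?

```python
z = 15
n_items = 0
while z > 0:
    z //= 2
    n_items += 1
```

Let's trace through this code step by step.

Initialize: z = 15
Initialize: n_items = 0
Entering loop: while z > 0:

After execution: n_items = 4
4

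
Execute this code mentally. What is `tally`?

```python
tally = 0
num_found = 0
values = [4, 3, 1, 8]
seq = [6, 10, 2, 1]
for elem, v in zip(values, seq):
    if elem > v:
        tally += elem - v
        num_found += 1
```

Let's trace through this code step by step.

Initialize: tally = 0
Initialize: num_found = 0
Initialize: values = [4, 3, 1, 8]
Initialize: seq = [6, 10, 2, 1]
Entering loop: for elem, v in zip(values, seq):

After execution: tally = 7
7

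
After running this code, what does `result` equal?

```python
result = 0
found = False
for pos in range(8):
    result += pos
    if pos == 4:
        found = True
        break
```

Let's trace through this code step by step.

Initialize: result = 0
Initialize: found = False
Entering loop: for pos in range(8):

After execution: result = 10
10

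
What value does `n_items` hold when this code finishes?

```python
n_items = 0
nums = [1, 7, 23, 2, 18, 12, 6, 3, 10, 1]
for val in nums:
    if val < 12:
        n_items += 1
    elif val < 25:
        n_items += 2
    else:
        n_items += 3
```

Let's trace through this code step by step.

Initialize: n_items = 0
Initialize: nums = [1, 7, 23, 2, 18, 12, 6, 3, 10, 1]
Entering loop: for val in nums:

After execution: n_items = 13
13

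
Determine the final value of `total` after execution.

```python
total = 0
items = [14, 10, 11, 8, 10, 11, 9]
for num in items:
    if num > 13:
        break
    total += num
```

Let's trace through this code step by step.

Initialize: total = 0
Initialize: items = [14, 10, 11, 8, 10, 11, 9]
Entering loop: for num in items:

After execution: total = 0
0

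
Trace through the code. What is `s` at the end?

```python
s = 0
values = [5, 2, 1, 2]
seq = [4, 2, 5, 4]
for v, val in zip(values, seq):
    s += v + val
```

Let's trace through this code step by step.

Initialize: s = 0
Initialize: values = [5, 2, 1, 2]
Initialize: seq = [4, 2, 5, 4]
Entering loop: for v, val in zip(values, seq):

After execution: s = 25
25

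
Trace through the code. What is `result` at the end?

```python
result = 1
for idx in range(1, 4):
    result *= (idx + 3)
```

Let's trace through this code step by step.

Initialize: result = 1
Entering loop: for idx in range(1, 4):

After execution: result = 120
120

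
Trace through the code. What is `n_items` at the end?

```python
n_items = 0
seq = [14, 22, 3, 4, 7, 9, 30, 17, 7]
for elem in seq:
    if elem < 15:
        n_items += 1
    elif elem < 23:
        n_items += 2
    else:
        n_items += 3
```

Let's trace through this code step by step.

Initialize: n_items = 0
Initialize: seq = [14, 22, 3, 4, 7, 9, 30, 17, 7]
Entering loop: for elem in seq:

After execution: n_items = 13
13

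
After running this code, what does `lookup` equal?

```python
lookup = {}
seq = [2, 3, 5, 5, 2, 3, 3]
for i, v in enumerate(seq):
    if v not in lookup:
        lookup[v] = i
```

Let's trace through this code step by step.

Initialize: lookup = {}
Initialize: seq = [2, 3, 5, 5, 2, 3, 3]
Entering loop: for i, v in enumerate(seq):

After execution: lookup = {2: 0, 3: 1, 5: 2}
{2: 0, 3: 1, 5: 2}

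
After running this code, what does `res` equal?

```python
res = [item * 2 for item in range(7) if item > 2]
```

Let's trace through this code step by step.

Initialize: res = [item * 2 for item in range(7) if item > 2]

After execution: res = [6, 8, 10, 12]
[6, 8, 10, 12]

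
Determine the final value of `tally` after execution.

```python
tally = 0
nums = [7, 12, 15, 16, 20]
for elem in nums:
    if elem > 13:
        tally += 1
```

Let's trace through this code step by step.

Initialize: tally = 0
Initialize: nums = [7, 12, 15, 16, 20]
Entering loop: for elem in nums:

After execution: tally = 3
3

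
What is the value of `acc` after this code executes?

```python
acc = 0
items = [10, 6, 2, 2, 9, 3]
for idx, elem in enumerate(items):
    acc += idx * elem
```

Let's trace through this code step by step.

Initialize: acc = 0
Initialize: items = [10, 6, 2, 2, 9, 3]
Entering loop: for idx, elem in enumerate(items):

After execution: acc = 67
67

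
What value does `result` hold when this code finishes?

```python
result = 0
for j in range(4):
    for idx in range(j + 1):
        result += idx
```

Let's trace through this code step by step.

Initialize: result = 0
Entering loop: for j in range(4):

After execution: result = 10
10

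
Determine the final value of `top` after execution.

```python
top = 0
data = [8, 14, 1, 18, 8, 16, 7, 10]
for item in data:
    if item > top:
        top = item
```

Let's trace through this code step by step.

Initialize: top = 0
Initialize: data = [8, 14, 1, 18, 8, 16, 7, 10]
Entering loop: for item in data:

After execution: top = 18
18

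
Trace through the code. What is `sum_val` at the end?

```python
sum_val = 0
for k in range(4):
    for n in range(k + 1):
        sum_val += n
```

Let's trace through this code step by step.

Initialize: sum_val = 0
Entering loop: for k in range(4):

After execution: sum_val = 10
10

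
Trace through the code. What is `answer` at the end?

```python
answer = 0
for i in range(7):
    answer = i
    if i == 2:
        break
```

Let's trace through this code step by step.

Initialize: answer = 0
Entering loop: for i in range(7):

After execution: answer = 2
2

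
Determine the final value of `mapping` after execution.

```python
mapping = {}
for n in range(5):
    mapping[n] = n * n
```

Let's trace through this code step by step.

Initialize: mapping = {}
Entering loop: for n in range(5):

After execution: mapping = {0: 0, 1: 1, 2: 4, 3: 9, 4: 16}
{0: 0, 1: 1, 2: 4, 3: 9, 4: 16}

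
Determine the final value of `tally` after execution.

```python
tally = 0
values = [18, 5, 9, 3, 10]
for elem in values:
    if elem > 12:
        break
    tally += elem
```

Let's trace through this code step by step.

Initialize: tally = 0
Initialize: values = [18, 5, 9, 3, 10]
Entering loop: for elem in values:

After execution: tally = 0
0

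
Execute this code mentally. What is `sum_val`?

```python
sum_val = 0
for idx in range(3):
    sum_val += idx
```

Let's trace through this code step by step.

Initialize: sum_val = 0
Entering loop: for idx in range(3):

After execution: sum_val = 3
3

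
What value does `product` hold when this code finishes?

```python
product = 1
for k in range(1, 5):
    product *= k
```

Let's trace through this code step by step.

Initialize: product = 1
Entering loop: for k in range(1, 5):

After execution: product = 24
24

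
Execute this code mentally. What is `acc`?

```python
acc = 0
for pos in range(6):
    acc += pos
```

Let's trace through this code step by step.

Initialize: acc = 0
Entering loop: for pos in range(6):

After execution: acc = 15
15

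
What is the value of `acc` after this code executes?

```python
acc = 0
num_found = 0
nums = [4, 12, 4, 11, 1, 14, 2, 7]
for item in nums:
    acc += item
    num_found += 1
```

Let's trace through this code step by step.

Initialize: acc = 0
Initialize: num_found = 0
Initialize: nums = [4, 12, 4, 11, 1, 14, 2, 7]
Entering loop: for item in nums:

After execution: acc = 55
55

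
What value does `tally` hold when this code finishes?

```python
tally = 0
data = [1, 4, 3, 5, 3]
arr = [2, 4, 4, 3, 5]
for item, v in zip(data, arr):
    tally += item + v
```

Let's trace through this code step by step.

Initialize: tally = 0
Initialize: data = [1, 4, 3, 5, 3]
Initialize: arr = [2, 4, 4, 3, 5]
Entering loop: for item, v in zip(data, arr):

After execution: tally = 34
34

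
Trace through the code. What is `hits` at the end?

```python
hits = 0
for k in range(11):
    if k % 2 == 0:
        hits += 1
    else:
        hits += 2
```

Let's trace through this code step by step.

Initialize: hits = 0
Entering loop: for k in range(11):

After execution: hits = 16
16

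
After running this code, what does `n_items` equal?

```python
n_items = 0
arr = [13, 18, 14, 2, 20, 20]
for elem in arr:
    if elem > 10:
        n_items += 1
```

Let's trace through this code step by step.

Initialize: n_items = 0
Initialize: arr = [13, 18, 14, 2, 20, 20]
Entering loop: for elem in arr:

After execution: n_items = 5
5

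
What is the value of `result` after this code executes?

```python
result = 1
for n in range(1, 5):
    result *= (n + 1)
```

Let's trace through this code step by step.

Initialize: result = 1
Entering loop: for n in range(1, 5):

After execution: result = 120
120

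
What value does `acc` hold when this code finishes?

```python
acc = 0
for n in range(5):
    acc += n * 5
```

Let's trace through this code step by step.

Initialize: acc = 0
Entering loop: for n in range(5):

After execution: acc = 50
50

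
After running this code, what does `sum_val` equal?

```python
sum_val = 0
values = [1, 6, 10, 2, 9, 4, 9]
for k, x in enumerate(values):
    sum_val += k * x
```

Let's trace through this code step by step.

Initialize: sum_val = 0
Initialize: values = [1, 6, 10, 2, 9, 4, 9]
Entering loop: for k, x in enumerate(values):

After execution: sum_val = 142
142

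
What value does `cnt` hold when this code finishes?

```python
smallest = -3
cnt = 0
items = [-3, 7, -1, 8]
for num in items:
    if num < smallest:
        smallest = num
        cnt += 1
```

Let's trace through this code step by step.

Initialize: smallest = -3
Initialize: cnt = 0
Initialize: items = [-3, 7, -1, 8]
Entering loop: for num in items:

After execution: cnt = 0
0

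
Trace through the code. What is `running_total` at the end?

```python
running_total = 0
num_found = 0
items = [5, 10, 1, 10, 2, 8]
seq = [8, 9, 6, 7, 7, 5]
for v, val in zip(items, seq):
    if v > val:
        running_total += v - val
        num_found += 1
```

Let's trace through this code step by step.

Initialize: running_total = 0
Initialize: num_found = 0
Initialize: items = [5, 10, 1, 10, 2, 8]
Initialize: seq = [8, 9, 6, 7, 7, 5]
Entering loop: for v, val in zip(items, seq):

After execution: running_total = 7
7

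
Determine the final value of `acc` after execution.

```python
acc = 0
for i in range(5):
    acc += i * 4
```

Let's trace through this code step by step.

Initialize: acc = 0
Entering loop: for i in range(5):

After execution: acc = 40
40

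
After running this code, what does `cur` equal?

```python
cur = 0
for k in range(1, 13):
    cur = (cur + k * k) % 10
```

Let's trace through this code step by step.

Initialize: cur = 0
Entering loop: for k in range(1, 13):

After execution: cur = 0
0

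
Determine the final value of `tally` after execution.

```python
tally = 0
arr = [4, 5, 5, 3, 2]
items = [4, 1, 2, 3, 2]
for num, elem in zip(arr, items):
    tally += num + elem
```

Let's trace through this code step by step.

Initialize: tally = 0
Initialize: arr = [4, 5, 5, 3, 2]
Initialize: items = [4, 1, 2, 3, 2]
Entering loop: for num, elem in zip(arr, items):

After execution: tally = 31
31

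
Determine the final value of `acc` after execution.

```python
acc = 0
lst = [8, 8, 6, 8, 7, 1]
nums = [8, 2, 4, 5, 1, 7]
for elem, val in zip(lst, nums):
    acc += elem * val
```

Let's trace through this code step by step.

Initialize: acc = 0
Initialize: lst = [8, 8, 6, 8, 7, 1]
Initialize: nums = [8, 2, 4, 5, 1, 7]
Entering loop: for elem, val in zip(lst, nums):

After execution: acc = 158
158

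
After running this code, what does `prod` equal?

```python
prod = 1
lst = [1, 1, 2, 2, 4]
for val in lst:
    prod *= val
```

Let's trace through this code step by step.

Initialize: prod = 1
Initialize: lst = [1, 1, 2, 2, 4]
Entering loop: for val in lst:

After execution: prod = 16
16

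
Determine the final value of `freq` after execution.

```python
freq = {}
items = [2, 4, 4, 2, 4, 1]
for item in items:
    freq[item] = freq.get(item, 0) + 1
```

Let's trace through this code step by step.

Initialize: freq = {}
Initialize: items = [2, 4, 4, 2, 4, 1]
Entering loop: for item in items:

After execution: freq = {2: 2, 4: 3, 1: 1}
{2: 2, 4: 3, 1: 1}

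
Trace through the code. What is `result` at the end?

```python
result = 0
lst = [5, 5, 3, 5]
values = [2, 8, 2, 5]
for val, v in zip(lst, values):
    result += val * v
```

Let's trace through this code step by step.

Initialize: result = 0
Initialize: lst = [5, 5, 3, 5]
Initialize: values = [2, 8, 2, 5]
Entering loop: for val, v in zip(lst, values):

After execution: result = 81
81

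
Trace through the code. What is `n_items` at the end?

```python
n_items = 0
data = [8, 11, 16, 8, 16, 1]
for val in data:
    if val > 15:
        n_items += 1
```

Let's trace through this code step by step.

Initialize: n_items = 0
Initialize: data = [8, 11, 16, 8, 16, 1]
Entering loop: for val in data:

After execution: n_items = 2
2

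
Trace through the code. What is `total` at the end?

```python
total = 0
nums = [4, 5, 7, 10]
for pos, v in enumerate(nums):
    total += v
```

Let's trace through this code step by step.

Initialize: total = 0
Initialize: nums = [4, 5, 7, 10]
Entering loop: for pos, v in enumerate(nums):

After execution: total = 26
26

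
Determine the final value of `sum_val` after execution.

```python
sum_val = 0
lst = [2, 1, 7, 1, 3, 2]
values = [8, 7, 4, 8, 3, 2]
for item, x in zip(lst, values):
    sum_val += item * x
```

Let's trace through this code step by step.

Initialize: sum_val = 0
Initialize: lst = [2, 1, 7, 1, 3, 2]
Initialize: values = [8, 7, 4, 8, 3, 2]
Entering loop: for item, x in zip(lst, values):

After execution: sum_val = 72
72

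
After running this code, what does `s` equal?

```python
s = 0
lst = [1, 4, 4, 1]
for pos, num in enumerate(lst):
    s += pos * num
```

Let's trace through this code step by step.

Initialize: s = 0
Initialize: lst = [1, 4, 4, 1]
Entering loop: for pos, num in enumerate(lst):

After execution: s = 15
15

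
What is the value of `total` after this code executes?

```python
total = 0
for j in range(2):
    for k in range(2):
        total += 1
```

Let's trace through this code step by step.

Initialize: total = 0
Entering loop: for j in range(2):

After execution: total = 4
4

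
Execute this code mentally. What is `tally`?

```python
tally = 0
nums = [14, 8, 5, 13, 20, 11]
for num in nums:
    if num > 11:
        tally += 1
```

Let's trace through this code step by step.

Initialize: tally = 0
Initialize: nums = [14, 8, 5, 13, 20, 11]
Entering loop: for num in nums:

After execution: tally = 3
3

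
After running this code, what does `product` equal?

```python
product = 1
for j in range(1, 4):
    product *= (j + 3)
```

Let's trace through this code step by step.

Initialize: product = 1
Entering loop: for j in range(1, 4):

After execution: product = 120
120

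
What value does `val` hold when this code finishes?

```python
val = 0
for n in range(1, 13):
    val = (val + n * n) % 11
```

Let's trace through this code step by step.

Initialize: val = 0
Entering loop: for n in range(1, 13):

After execution: val = 1
1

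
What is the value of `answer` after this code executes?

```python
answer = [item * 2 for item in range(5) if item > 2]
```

Let's trace through this code step by step.

Initialize: answer = [item * 2 for item in range(5) if item > 2]

After execution: answer = [6, 8]
[6, 8]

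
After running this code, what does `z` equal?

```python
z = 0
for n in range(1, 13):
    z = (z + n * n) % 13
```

Let's trace through this code step by step.

Initialize: z = 0
Entering loop: for n in range(1, 13):

After execution: z = 0
0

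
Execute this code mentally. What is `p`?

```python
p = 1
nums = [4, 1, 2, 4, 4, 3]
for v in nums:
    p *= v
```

Let's trace through this code step by step.

Initialize: p = 1
Initialize: nums = [4, 1, 2, 4, 4, 3]
Entering loop: for v in nums:

After execution: p = 384
384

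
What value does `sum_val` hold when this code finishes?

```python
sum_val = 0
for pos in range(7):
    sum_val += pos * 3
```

Let's trace through this code step by step.

Initialize: sum_val = 0
Entering loop: for pos in range(7):

After execution: sum_val = 63
63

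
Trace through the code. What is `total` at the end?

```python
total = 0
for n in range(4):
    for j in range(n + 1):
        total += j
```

Let's trace through this code step by step.

Initialize: total = 0
Entering loop: for n in range(4):

After execution: total = 10
10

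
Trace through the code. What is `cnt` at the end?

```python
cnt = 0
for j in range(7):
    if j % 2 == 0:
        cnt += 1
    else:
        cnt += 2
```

Let's trace through this code step by step.

Initialize: cnt = 0
Entering loop: for j in range(7):

After execution: cnt = 10
10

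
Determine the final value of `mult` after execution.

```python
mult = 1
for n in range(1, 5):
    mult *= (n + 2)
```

Let's trace through this code step by step.

Initialize: mult = 1
Entering loop: for n in range(1, 5):

After execution: mult = 360
360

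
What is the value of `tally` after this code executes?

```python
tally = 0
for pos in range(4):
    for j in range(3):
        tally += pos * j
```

Let's trace through this code step by step.

Initialize: tally = 0
Entering loop: for pos in range(4):

After execution: tally = 18
18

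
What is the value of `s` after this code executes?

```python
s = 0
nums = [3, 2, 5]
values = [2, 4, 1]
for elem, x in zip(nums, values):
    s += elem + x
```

Let's trace through this code step by step.

Initialize: s = 0
Initialize: nums = [3, 2, 5]
Initialize: values = [2, 4, 1]
Entering loop: for elem, x in zip(nums, values):

After execution: s = 17
17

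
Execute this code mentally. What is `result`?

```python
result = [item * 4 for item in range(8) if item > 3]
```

Let's trace through this code step by step.

Initialize: result = [item * 4 for item in range(8) if item > 3]

After execution: result = [16, 20, 24, 28]
[16, 20, 24, 28]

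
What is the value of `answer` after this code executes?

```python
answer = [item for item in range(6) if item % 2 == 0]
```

Let's trace through this code step by step.

Initialize: answer = [item for item in range(6) if item % 2 == 0]

After execution: answer = [0, 2, 4]
[0, 2, 4]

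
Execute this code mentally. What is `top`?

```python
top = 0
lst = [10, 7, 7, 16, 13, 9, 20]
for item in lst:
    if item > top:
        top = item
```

Let's trace through this code step by step.

Initialize: top = 0
Initialize: lst = [10, 7, 7, 16, 13, 9, 20]
Entering loop: for item in lst:

After execution: top = 20
20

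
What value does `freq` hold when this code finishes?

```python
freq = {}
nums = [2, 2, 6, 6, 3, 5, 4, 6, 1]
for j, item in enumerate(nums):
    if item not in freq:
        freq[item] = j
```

Let's trace through this code step by step.

Initialize: freq = {}
Initialize: nums = [2, 2, 6, 6, 3, 5, 4, 6, 1]
Entering loop: for j, item in enumerate(nums):

After execution: freq = {2: 0, 6: 2, 3: 4, 5: 5, 4: 6, 1: 8}
{2: 0, 6: 2, 3: 4, 5: 5, 4: 6, 1: 8}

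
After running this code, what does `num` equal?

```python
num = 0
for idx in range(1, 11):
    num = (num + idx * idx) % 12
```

Let's trace through this code step by step.

Initialize: num = 0
Entering loop: for idx in range(1, 11):

After execution: num = 1
1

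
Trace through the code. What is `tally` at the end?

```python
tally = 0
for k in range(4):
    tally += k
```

Let's trace through this code step by step.

Initialize: tally = 0
Entering loop: for k in range(4):

After execution: tally = 6
6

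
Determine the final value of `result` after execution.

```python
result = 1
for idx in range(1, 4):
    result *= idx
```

Let's trace through this code step by step.

Initialize: result = 1
Entering loop: for idx in range(1, 4):

After execution: result = 6
6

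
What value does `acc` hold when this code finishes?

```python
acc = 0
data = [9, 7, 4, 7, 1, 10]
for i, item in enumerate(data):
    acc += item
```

Let's trace through this code step by step.

Initialize: acc = 0
Initialize: data = [9, 7, 4, 7, 1, 10]
Entering loop: for i, item in enumerate(data):

After execution: acc = 38
38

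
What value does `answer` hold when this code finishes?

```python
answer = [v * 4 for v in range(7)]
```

Let's trace through this code step by step.

Initialize: answer = [v * 4 for v in range(7)]

After execution: answer = [0, 4, 8, 12, 16, 20, 24]
[0, 4, 8, 12, 16, 20, 24]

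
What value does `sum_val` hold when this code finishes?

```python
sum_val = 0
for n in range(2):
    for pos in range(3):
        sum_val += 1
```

Let's trace through this code step by step.

Initialize: sum_val = 0
Entering loop: for n in range(2):

After execution: sum_val = 6
6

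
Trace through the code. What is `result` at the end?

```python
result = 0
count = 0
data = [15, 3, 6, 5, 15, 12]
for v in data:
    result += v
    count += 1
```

Let's trace through this code step by step.

Initialize: result = 0
Initialize: count = 0
Initialize: data = [15, 3, 6, 5, 15, 12]
Entering loop: for v in data:

After execution: result = 56
56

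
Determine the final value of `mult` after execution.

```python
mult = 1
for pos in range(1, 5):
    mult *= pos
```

Let's trace through this code step by step.

Initialize: mult = 1
Entering loop: for pos in range(1, 5):

After execution: mult = 24
24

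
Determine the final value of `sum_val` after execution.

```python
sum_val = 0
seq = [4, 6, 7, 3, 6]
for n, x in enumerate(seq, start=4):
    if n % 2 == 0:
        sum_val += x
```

Let's trace through this code step by step.

Initialize: sum_val = 0
Initialize: seq = [4, 6, 7, 3, 6]
Entering loop: for n, x in enumerate(seq, start=4):

After execution: sum_val = 17
17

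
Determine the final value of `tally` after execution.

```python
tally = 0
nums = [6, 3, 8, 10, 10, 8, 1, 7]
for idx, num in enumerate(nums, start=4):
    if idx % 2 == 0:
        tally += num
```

Let's trace through this code step by step.

Initialize: tally = 0
Initialize: nums = [6, 3, 8, 10, 10, 8, 1, 7]
Entering loop: for idx, num in enumerate(nums, start=4):

After execution: tally = 25
25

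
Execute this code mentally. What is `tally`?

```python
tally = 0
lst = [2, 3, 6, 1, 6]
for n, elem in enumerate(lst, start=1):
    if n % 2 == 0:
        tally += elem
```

Let's trace through this code step by step.

Initialize: tally = 0
Initialize: lst = [2, 3, 6, 1, 6]
Entering loop: for n, elem in enumerate(lst, start=1):

After execution: tally = 4
4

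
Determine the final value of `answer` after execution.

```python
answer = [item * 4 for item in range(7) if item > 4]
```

Let's trace through this code step by step.

Initialize: answer = [item * 4 for item in range(7) if item > 4]

After execution: answer = [20, 24]
[20, 24]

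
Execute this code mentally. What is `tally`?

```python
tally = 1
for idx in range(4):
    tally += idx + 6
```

Let's trace through this code step by step.

Initialize: tally = 1
Entering loop: for idx in range(4):

After execution: tally = 31
31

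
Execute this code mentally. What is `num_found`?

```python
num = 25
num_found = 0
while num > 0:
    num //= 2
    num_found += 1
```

Let's trace through this code step by step.

Initialize: num = 25
Initialize: num_found = 0
Entering loop: while num > 0:

After execution: num_found = 5
5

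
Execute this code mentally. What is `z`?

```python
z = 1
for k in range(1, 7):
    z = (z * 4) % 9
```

Let's trace through this code step by step.

Initialize: z = 1
Entering loop: for k in range(1, 7):

After execution: z = 1
1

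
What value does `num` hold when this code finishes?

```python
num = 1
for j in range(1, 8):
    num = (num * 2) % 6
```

Let's trace through this code step by step.

Initialize: num = 1
Entering loop: for j in range(1, 8):

After execution: num = 2
2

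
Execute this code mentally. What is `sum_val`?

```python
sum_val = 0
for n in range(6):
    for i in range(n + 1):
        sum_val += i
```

Let's trace through this code step by step.

Initialize: sum_val = 0
Entering loop: for n in range(6):

After execution: sum_val = 35
35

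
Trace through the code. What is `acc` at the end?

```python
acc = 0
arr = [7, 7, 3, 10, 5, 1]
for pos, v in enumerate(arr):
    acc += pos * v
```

Let's trace through this code step by step.

Initialize: acc = 0
Initialize: arr = [7, 7, 3, 10, 5, 1]
Entering loop: for pos, v in enumerate(arr):

After execution: acc = 68
68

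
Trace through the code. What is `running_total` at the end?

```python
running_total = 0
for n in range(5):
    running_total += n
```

Let's trace through this code step by step.

Initialize: running_total = 0
Entering loop: for n in range(5):

After execution: running_total = 10
10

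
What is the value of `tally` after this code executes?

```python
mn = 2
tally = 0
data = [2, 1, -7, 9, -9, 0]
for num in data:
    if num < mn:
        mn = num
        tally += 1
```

Let's trace through this code step by step.

Initialize: mn = 2
Initialize: tally = 0
Initialize: data = [2, 1, -7, 9, -9, 0]
Entering loop: for num in data:

After execution: tally = 3
3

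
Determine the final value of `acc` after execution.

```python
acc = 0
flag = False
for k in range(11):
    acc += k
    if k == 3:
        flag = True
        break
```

Let's trace through this code step by step.

Initialize: acc = 0
Initialize: flag = False
Entering loop: for k in range(11):

After execution: acc = 6
6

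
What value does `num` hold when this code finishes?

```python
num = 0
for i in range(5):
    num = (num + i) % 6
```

Let's trace through this code step by step.

Initialize: num = 0
Entering loop: for i in range(5):

After execution: num = 4
4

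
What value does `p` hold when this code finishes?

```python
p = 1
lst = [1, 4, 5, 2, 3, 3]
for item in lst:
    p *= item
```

Let's trace through this code step by step.

Initialize: p = 1
Initialize: lst = [1, 4, 5, 2, 3, 3]
Entering loop: for item in lst:

After execution: p = 360
360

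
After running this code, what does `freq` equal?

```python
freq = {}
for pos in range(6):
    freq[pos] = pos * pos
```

Let's trace through this code step by step.

Initialize: freq = {}
Entering loop: for pos in range(6):

After execution: freq = {0: 0, 1: 1, 2: 4, 3: 9, 4: 16, 5: 25}
{0: 0, 1: 1, 2: 4, 3: 9, 4: 16, 5: 25}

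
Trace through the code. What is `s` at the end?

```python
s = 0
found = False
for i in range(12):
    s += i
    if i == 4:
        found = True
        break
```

Let's trace through this code step by step.

Initialize: s = 0
Initialize: found = False
Entering loop: for i in range(12):

After execution: s = 10
10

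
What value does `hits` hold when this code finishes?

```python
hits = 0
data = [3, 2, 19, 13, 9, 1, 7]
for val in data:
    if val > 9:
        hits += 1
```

Let's trace through this code step by step.

Initialize: hits = 0
Initialize: data = [3, 2, 19, 13, 9, 1, 7]
Entering loop: for val in data:

After execution: hits = 2
2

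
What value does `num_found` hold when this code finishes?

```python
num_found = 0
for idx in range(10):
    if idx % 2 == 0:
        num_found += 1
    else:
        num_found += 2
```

Let's trace through this code step by step.

Initialize: num_found = 0
Entering loop: for idx in range(10):

After execution: num_found = 15
15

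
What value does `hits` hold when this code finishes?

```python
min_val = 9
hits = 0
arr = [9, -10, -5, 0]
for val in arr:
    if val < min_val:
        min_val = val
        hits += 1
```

Let's trace through this code step by step.

Initialize: min_val = 9
Initialize: hits = 0
Initialize: arr = [9, -10, -5, 0]
Entering loop: for val in arr:

After execution: hits = 1
1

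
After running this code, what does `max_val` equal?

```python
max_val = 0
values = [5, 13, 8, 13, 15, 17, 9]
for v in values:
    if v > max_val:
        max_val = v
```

Let's trace through this code step by step.

Initialize: max_val = 0
Initialize: values = [5, 13, 8, 13, 15, 17, 9]
Entering loop: for v in values:

After execution: max_val = 17
17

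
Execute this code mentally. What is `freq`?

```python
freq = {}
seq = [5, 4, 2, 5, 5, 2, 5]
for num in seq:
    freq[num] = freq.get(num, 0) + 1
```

Let's trace through this code step by step.

Initialize: freq = {}
Initialize: seq = [5, 4, 2, 5, 5, 2, 5]
Entering loop: for num in seq:

After execution: freq = {5: 4, 4: 1, 2: 2}
{5: 4, 4: 1, 2: 2}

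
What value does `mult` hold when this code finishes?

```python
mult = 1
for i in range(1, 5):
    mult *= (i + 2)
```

Let's trace through this code step by step.

Initialize: mult = 1
Entering loop: for i in range(1, 5):

After execution: mult = 360
360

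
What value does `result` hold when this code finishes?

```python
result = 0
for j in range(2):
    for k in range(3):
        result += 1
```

Let's trace through this code step by step.

Initialize: result = 0
Entering loop: for j in range(2):

After execution: result = 6
6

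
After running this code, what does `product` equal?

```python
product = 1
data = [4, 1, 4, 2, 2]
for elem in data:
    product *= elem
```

Let's trace through this code step by step.

Initialize: product = 1
Initialize: data = [4, 1, 4, 2, 2]
Entering loop: for elem in data:

After execution: product = 64
64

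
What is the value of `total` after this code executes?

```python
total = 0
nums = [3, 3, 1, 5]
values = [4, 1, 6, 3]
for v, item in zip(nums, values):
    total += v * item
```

Let's trace through this code step by step.

Initialize: total = 0
Initialize: nums = [3, 3, 1, 5]
Initialize: values = [4, 1, 6, 3]
Entering loop: for v, item in zip(nums, values):

After execution: total = 36
36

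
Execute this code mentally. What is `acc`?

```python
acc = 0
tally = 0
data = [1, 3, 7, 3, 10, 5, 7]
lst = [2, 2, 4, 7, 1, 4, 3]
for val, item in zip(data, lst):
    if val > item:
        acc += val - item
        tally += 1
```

Let's trace through this code step by step.

Initialize: acc = 0
Initialize: tally = 0
Initialize: data = [1, 3, 7, 3, 10, 5, 7]
Initialize: lst = [2, 2, 4, 7, 1, 4, 3]
Entering loop: for val, item in zip(data, lst):

After execution: acc = 18
18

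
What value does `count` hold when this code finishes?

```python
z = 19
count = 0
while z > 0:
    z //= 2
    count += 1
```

Let's trace through this code step by step.

Initialize: z = 19
Initialize: count = 0
Entering loop: while z > 0:

After execution: count = 5
5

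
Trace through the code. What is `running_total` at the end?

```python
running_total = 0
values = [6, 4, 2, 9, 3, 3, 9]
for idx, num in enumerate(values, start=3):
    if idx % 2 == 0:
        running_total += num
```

Let's trace through this code step by step.

Initialize: running_total = 0
Initialize: values = [6, 4, 2, 9, 3, 3, 9]
Entering loop: for idx, num in enumerate(values, start=3):

After execution: running_total = 16
16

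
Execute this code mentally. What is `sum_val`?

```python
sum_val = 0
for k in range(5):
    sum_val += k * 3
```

Let's trace through this code step by step.

Initialize: sum_val = 0
Entering loop: for k in range(5):

After execution: sum_val = 30
30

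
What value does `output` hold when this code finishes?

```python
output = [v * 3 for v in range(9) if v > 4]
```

Let's trace through this code step by step.

Initialize: output = [v * 3 for v in range(9) if v > 4]

After execution: output = [15, 18, 21, 24]
[15, 18, 21, 24]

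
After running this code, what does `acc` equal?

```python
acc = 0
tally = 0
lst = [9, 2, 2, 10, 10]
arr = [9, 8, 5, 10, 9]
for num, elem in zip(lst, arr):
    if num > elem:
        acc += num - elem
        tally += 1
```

Let's trace through this code step by step.

Initialize: acc = 0
Initialize: tally = 0
Initialize: lst = [9, 2, 2, 10, 10]
Initialize: arr = [9, 8, 5, 10, 9]
Entering loop: for num, elem in zip(lst, arr):

After execution: acc = 1
1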